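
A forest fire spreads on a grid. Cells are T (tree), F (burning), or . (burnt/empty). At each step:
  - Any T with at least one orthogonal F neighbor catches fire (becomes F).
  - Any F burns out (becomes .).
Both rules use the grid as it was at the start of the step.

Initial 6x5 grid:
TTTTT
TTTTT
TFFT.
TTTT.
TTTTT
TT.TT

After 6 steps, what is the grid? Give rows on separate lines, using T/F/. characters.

Step 1: 6 trees catch fire, 2 burn out
  TTTTT
  TFFTT
  F..F.
  TFFT.
  TTTTT
  TT.TT
Step 2: 8 trees catch fire, 6 burn out
  TFFTT
  F..FT
  .....
  F..F.
  TFFTT
  TT.TT
Step 3: 6 trees catch fire, 8 burn out
  F..FT
  ....F
  .....
  .....
  F..FT
  TF.TT
Step 4: 4 trees catch fire, 6 burn out
  ....F
  .....
  .....
  .....
  ....F
  F..FT
Step 5: 1 trees catch fire, 4 burn out
  .....
  .....
  .....
  .....
  .....
  ....F
Step 6: 0 trees catch fire, 1 burn out
  .....
  .....
  .....
  .....
  .....
  .....

.....
.....
.....
.....
.....
.....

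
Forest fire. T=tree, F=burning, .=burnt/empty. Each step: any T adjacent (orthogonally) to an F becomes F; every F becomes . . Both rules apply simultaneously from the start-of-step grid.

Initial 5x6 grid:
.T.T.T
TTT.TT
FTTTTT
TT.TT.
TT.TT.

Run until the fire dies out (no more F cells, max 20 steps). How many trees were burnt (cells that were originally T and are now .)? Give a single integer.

Step 1: +3 fires, +1 burnt (F count now 3)
Step 2: +4 fires, +3 burnt (F count now 4)
Step 3: +4 fires, +4 burnt (F count now 4)
Step 4: +2 fires, +4 burnt (F count now 2)
Step 5: +4 fires, +2 burnt (F count now 4)
Step 6: +2 fires, +4 burnt (F count now 2)
Step 7: +1 fires, +2 burnt (F count now 1)
Step 8: +0 fires, +1 burnt (F count now 0)
Fire out after step 8
Initially T: 21, now '.': 29
Total burnt (originally-T cells now '.'): 20

Answer: 20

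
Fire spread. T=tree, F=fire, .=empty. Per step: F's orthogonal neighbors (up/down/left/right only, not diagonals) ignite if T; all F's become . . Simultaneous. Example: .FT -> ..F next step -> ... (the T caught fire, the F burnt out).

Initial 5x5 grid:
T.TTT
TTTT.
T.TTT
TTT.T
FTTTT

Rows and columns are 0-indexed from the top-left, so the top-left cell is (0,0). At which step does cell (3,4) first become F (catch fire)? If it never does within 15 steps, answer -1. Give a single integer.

Step 1: cell (3,4)='T' (+2 fires, +1 burnt)
Step 2: cell (3,4)='T' (+3 fires, +2 burnt)
Step 3: cell (3,4)='T' (+3 fires, +3 burnt)
Step 4: cell (3,4)='T' (+4 fires, +3 burnt)
Step 5: cell (3,4)='F' (+3 fires, +4 burnt)
  -> target ignites at step 5
Step 6: cell (3,4)='.' (+3 fires, +3 burnt)
Step 7: cell (3,4)='.' (+1 fires, +3 burnt)
Step 8: cell (3,4)='.' (+1 fires, +1 burnt)
Step 9: cell (3,4)='.' (+0 fires, +1 burnt)
  fire out at step 9

5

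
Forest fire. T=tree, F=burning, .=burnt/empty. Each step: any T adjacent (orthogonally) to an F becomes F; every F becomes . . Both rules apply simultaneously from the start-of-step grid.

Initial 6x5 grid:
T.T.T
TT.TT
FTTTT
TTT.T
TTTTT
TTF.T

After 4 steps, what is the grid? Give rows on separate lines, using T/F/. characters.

Step 1: 5 trees catch fire, 2 burn out
  T.T.T
  FT.TT
  .FTTT
  FTT.T
  TTFTT
  TF..T
Step 2: 9 trees catch fire, 5 burn out
  F.T.T
  .F.TT
  ..FTT
  .FF.T
  FF.FT
  F...T
Step 3: 2 trees catch fire, 9 burn out
  ..T.T
  ...TT
  ...FT
  ....T
  ....F
  ....T
Step 4: 4 trees catch fire, 2 burn out
  ..T.T
  ...FT
  ....F
  ....F
  .....
  ....F

..T.T
...FT
....F
....F
.....
....F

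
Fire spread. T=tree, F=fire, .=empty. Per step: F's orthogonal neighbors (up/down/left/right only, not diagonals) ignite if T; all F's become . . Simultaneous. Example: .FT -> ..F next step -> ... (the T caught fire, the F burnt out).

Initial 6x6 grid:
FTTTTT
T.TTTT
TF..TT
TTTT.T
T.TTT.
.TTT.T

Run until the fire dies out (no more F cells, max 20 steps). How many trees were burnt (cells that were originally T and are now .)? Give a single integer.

Answer: 25

Derivation:
Step 1: +4 fires, +2 burnt (F count now 4)
Step 2: +3 fires, +4 burnt (F count now 3)
Step 3: +5 fires, +3 burnt (F count now 5)
Step 4: +4 fires, +5 burnt (F count now 4)
Step 5: +5 fires, +4 burnt (F count now 5)
Step 6: +2 fires, +5 burnt (F count now 2)
Step 7: +1 fires, +2 burnt (F count now 1)
Step 8: +1 fires, +1 burnt (F count now 1)
Step 9: +0 fires, +1 burnt (F count now 0)
Fire out after step 9
Initially T: 26, now '.': 35
Total burnt (originally-T cells now '.'): 25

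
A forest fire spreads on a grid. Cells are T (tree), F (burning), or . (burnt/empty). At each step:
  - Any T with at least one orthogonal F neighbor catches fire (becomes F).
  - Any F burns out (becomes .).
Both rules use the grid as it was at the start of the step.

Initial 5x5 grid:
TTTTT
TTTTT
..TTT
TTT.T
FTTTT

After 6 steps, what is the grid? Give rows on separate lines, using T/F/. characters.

Step 1: 2 trees catch fire, 1 burn out
  TTTTT
  TTTTT
  ..TTT
  FTT.T
  .FTTT
Step 2: 2 trees catch fire, 2 burn out
  TTTTT
  TTTTT
  ..TTT
  .FT.T
  ..FTT
Step 3: 2 trees catch fire, 2 burn out
  TTTTT
  TTTTT
  ..TTT
  ..F.T
  ...FT
Step 4: 2 trees catch fire, 2 burn out
  TTTTT
  TTTTT
  ..FTT
  ....T
  ....F
Step 5: 3 trees catch fire, 2 burn out
  TTTTT
  TTFTT
  ...FT
  ....F
  .....
Step 6: 4 trees catch fire, 3 burn out
  TTFTT
  TF.FT
  ....F
  .....
  .....

TTFTT
TF.FT
....F
.....
.....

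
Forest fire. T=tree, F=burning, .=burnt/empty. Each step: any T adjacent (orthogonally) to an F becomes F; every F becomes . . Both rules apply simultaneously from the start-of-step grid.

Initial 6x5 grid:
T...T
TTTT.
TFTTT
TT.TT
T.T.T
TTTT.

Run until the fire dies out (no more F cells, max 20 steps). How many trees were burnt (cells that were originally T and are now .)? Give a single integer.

Step 1: +4 fires, +1 burnt (F count now 4)
Step 2: +4 fires, +4 burnt (F count now 4)
Step 3: +5 fires, +4 burnt (F count now 5)
Step 4: +2 fires, +5 burnt (F count now 2)
Step 5: +2 fires, +2 burnt (F count now 2)
Step 6: +1 fires, +2 burnt (F count now 1)
Step 7: +2 fires, +1 burnt (F count now 2)
Step 8: +0 fires, +2 burnt (F count now 0)
Fire out after step 8
Initially T: 21, now '.': 29
Total burnt (originally-T cells now '.'): 20

Answer: 20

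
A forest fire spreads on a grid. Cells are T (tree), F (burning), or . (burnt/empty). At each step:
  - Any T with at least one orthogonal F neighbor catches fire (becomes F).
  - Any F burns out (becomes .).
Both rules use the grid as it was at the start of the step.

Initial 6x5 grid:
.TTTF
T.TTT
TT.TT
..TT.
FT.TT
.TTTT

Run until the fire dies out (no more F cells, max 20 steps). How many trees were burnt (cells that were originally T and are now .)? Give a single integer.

Step 1: +3 fires, +2 burnt (F count now 3)
Step 2: +4 fires, +3 burnt (F count now 4)
Step 3: +4 fires, +4 burnt (F count now 4)
Step 4: +2 fires, +4 burnt (F count now 2)
Step 5: +3 fires, +2 burnt (F count now 3)
Step 6: +1 fires, +3 burnt (F count now 1)
Step 7: +0 fires, +1 burnt (F count now 0)
Fire out after step 7
Initially T: 20, now '.': 27
Total burnt (originally-T cells now '.'): 17

Answer: 17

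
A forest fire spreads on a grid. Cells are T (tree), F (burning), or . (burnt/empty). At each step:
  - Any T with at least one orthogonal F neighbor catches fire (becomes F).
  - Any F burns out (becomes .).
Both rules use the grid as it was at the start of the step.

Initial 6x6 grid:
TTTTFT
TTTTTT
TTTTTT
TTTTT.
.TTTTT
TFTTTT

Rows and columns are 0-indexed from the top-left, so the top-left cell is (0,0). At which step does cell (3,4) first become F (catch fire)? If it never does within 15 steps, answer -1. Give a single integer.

Step 1: cell (3,4)='T' (+6 fires, +2 burnt)
Step 2: cell (3,4)='T' (+7 fires, +6 burnt)
Step 3: cell (3,4)='F' (+10 fires, +7 burnt)
  -> target ignites at step 3
Step 4: cell (3,4)='.' (+7 fires, +10 burnt)
Step 5: cell (3,4)='.' (+2 fires, +7 burnt)
Step 6: cell (3,4)='.' (+0 fires, +2 burnt)
  fire out at step 6

3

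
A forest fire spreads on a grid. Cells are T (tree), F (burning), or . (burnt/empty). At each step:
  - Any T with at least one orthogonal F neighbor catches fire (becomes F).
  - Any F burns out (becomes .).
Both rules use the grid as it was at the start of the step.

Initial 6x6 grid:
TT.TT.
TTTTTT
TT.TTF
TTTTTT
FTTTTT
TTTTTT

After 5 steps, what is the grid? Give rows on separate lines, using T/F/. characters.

Step 1: 6 trees catch fire, 2 burn out
  TT.TT.
  TTTTTF
  TT.TF.
  FTTTTF
  .FTTTT
  FTTTTT
Step 2: 8 trees catch fire, 6 burn out
  TT.TT.
  TTTTF.
  FT.F..
  .FTTF.
  ..FTTF
  .FTTTT
Step 3: 10 trees catch fire, 8 burn out
  TT.TF.
  FTTF..
  .F....
  ..FF..
  ...FF.
  ..FTTF
Step 4: 6 trees catch fire, 10 burn out
  FT.F..
  .FF...
  ......
  ......
  ......
  ...FF.
Step 5: 1 trees catch fire, 6 burn out
  .F....
  ......
  ......
  ......
  ......
  ......

.F....
......
......
......
......
......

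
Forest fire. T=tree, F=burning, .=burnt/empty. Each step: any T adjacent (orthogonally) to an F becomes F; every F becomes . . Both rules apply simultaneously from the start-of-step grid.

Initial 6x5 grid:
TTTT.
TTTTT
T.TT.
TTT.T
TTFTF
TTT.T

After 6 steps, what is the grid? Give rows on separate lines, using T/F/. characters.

Step 1: 6 trees catch fire, 2 burn out
  TTTT.
  TTTTT
  T.TT.
  TTF.F
  TF.F.
  TTF.F
Step 2: 4 trees catch fire, 6 burn out
  TTTT.
  TTTTT
  T.FT.
  TF...
  F....
  TF...
Step 3: 4 trees catch fire, 4 burn out
  TTTT.
  TTFTT
  T..F.
  F....
  .....
  F....
Step 4: 4 trees catch fire, 4 burn out
  TTFT.
  TF.FT
  F....
  .....
  .....
  .....
Step 5: 4 trees catch fire, 4 burn out
  TF.F.
  F...F
  .....
  .....
  .....
  .....
Step 6: 1 trees catch fire, 4 burn out
  F....
  .....
  .....
  .....
  .....
  .....

F....
.....
.....
.....
.....
.....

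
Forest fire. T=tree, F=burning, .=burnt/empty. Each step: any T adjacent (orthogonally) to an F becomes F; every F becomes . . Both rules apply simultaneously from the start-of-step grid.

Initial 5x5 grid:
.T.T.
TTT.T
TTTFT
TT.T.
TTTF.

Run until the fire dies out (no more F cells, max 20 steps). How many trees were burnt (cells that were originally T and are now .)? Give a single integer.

Answer: 15

Derivation:
Step 1: +4 fires, +2 burnt (F count now 4)
Step 2: +4 fires, +4 burnt (F count now 4)
Step 3: +4 fires, +4 burnt (F count now 4)
Step 4: +3 fires, +4 burnt (F count now 3)
Step 5: +0 fires, +3 burnt (F count now 0)
Fire out after step 5
Initially T: 16, now '.': 24
Total burnt (originally-T cells now '.'): 15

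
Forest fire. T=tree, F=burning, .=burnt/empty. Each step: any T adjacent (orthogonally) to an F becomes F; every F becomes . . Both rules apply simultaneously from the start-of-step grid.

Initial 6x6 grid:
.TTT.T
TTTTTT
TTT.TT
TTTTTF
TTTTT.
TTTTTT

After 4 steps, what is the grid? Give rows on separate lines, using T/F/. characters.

Step 1: 2 trees catch fire, 1 burn out
  .TTT.T
  TTTTTT
  TTT.TF
  TTTTF.
  TTTTT.
  TTTTTT
Step 2: 4 trees catch fire, 2 burn out
  .TTT.T
  TTTTTF
  TTT.F.
  TTTF..
  TTTTF.
  TTTTTT
Step 3: 5 trees catch fire, 4 burn out
  .TTT.F
  TTTTF.
  TTT...
  TTF...
  TTTF..
  TTTTFT
Step 4: 6 trees catch fire, 5 burn out
  .TTT..
  TTTF..
  TTF...
  TF....
  TTF...
  TTTF.F

.TTT..
TTTF..
TTF...
TF....
TTF...
TTTF.F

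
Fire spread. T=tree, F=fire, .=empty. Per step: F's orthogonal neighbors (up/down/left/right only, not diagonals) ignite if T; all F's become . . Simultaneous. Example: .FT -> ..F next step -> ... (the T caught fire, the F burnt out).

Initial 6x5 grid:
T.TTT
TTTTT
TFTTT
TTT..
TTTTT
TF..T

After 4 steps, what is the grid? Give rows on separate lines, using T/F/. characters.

Step 1: 6 trees catch fire, 2 burn out
  T.TTT
  TFTTT
  F.FTT
  TFT..
  TFTTT
  F...T
Step 2: 7 trees catch fire, 6 burn out
  T.TTT
  F.FTT
  ...FT
  F.F..
  F.FTT
  ....T
Step 3: 5 trees catch fire, 7 burn out
  F.FTT
  ...FT
  ....F
  .....
  ...FT
  ....T
Step 4: 3 trees catch fire, 5 burn out
  ...FT
  ....F
  .....
  .....
  ....F
  ....T

...FT
....F
.....
.....
....F
....T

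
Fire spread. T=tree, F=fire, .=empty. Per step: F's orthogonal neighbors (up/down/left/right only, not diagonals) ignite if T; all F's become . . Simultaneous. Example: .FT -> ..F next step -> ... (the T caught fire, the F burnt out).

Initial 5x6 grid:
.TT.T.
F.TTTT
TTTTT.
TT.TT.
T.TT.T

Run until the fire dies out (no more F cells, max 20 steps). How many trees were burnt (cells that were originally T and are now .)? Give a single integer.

Answer: 19

Derivation:
Step 1: +1 fires, +1 burnt (F count now 1)
Step 2: +2 fires, +1 burnt (F count now 2)
Step 3: +3 fires, +2 burnt (F count now 3)
Step 4: +2 fires, +3 burnt (F count now 2)
Step 5: +4 fires, +2 burnt (F count now 4)
Step 6: +4 fires, +4 burnt (F count now 4)
Step 7: +3 fires, +4 burnt (F count now 3)
Step 8: +0 fires, +3 burnt (F count now 0)
Fire out after step 8
Initially T: 20, now '.': 29
Total burnt (originally-T cells now '.'): 19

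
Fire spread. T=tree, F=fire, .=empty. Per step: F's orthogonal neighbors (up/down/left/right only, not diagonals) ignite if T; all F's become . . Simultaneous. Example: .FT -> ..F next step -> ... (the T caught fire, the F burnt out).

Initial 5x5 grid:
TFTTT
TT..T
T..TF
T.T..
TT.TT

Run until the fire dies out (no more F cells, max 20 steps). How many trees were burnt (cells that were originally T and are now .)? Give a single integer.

Step 1: +5 fires, +2 burnt (F count now 5)
Step 2: +3 fires, +5 burnt (F count now 3)
Step 3: +1 fires, +3 burnt (F count now 1)
Step 4: +1 fires, +1 burnt (F count now 1)
Step 5: +1 fires, +1 burnt (F count now 1)
Step 6: +1 fires, +1 burnt (F count now 1)
Step 7: +0 fires, +1 burnt (F count now 0)
Fire out after step 7
Initially T: 15, now '.': 22
Total burnt (originally-T cells now '.'): 12

Answer: 12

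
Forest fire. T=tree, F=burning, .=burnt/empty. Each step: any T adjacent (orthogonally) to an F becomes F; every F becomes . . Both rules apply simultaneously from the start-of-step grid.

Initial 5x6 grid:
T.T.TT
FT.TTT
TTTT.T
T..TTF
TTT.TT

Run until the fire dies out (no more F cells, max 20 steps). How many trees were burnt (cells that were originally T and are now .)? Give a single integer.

Answer: 20

Derivation:
Step 1: +6 fires, +2 burnt (F count now 6)
Step 2: +5 fires, +6 burnt (F count now 5)
Step 3: +5 fires, +5 burnt (F count now 5)
Step 4: +3 fires, +5 burnt (F count now 3)
Step 5: +1 fires, +3 burnt (F count now 1)
Step 6: +0 fires, +1 burnt (F count now 0)
Fire out after step 6
Initially T: 21, now '.': 29
Total burnt (originally-T cells now '.'): 20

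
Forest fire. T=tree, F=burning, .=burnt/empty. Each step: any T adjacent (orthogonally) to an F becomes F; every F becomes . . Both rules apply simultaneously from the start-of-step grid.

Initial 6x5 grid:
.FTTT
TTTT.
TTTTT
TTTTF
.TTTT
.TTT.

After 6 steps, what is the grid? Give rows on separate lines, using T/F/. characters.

Step 1: 5 trees catch fire, 2 burn out
  ..FTT
  TFTT.
  TTTTF
  TTTF.
  .TTTF
  .TTT.
Step 2: 7 trees catch fire, 5 burn out
  ...FT
  F.FT.
  TFTF.
  TTF..
  .TTF.
  .TTT.
Step 3: 7 trees catch fire, 7 burn out
  ....F
  ...F.
  F.F..
  TF...
  .TF..
  .TTF.
Step 4: 3 trees catch fire, 7 burn out
  .....
  .....
  .....
  F....
  .F...
  .TF..
Step 5: 1 trees catch fire, 3 burn out
  .....
  .....
  .....
  .....
  .....
  .F...
Step 6: 0 trees catch fire, 1 burn out
  .....
  .....
  .....
  .....
  .....
  .....

.....
.....
.....
.....
.....
.....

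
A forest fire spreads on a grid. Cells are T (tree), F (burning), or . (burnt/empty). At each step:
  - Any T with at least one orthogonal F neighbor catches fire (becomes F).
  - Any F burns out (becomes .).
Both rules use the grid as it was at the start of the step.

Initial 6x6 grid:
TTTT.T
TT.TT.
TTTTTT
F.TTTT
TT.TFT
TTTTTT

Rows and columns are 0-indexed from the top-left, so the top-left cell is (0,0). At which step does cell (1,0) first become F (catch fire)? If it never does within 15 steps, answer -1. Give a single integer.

Step 1: cell (1,0)='T' (+6 fires, +2 burnt)
Step 2: cell (1,0)='F' (+9 fires, +6 burnt)
  -> target ignites at step 2
Step 3: cell (1,0)='.' (+9 fires, +9 burnt)
Step 4: cell (1,0)='.' (+2 fires, +9 burnt)
Step 5: cell (1,0)='.' (+2 fires, +2 burnt)
Step 6: cell (1,0)='.' (+0 fires, +2 burnt)
  fire out at step 6

2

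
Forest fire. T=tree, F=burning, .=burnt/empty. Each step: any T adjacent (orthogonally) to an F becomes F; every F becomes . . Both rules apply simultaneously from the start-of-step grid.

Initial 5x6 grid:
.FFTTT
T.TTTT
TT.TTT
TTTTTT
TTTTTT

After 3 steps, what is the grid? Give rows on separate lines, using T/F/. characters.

Step 1: 2 trees catch fire, 2 burn out
  ...FTT
  T.FTTT
  TT.TTT
  TTTTTT
  TTTTTT
Step 2: 2 trees catch fire, 2 burn out
  ....FT
  T..FTT
  TT.TTT
  TTTTTT
  TTTTTT
Step 3: 3 trees catch fire, 2 burn out
  .....F
  T...FT
  TT.FTT
  TTTTTT
  TTTTTT

.....F
T...FT
TT.FTT
TTTTTT
TTTTTT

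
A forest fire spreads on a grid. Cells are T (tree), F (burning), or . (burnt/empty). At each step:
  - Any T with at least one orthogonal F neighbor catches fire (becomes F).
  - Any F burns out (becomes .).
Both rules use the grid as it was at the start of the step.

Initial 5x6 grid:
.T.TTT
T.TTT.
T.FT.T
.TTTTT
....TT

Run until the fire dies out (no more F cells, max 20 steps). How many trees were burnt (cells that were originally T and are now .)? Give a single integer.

Answer: 15

Derivation:
Step 1: +3 fires, +1 burnt (F count now 3)
Step 2: +3 fires, +3 burnt (F count now 3)
Step 3: +3 fires, +3 burnt (F count now 3)
Step 4: +3 fires, +3 burnt (F count now 3)
Step 5: +3 fires, +3 burnt (F count now 3)
Step 6: +0 fires, +3 burnt (F count now 0)
Fire out after step 6
Initially T: 18, now '.': 27
Total burnt (originally-T cells now '.'): 15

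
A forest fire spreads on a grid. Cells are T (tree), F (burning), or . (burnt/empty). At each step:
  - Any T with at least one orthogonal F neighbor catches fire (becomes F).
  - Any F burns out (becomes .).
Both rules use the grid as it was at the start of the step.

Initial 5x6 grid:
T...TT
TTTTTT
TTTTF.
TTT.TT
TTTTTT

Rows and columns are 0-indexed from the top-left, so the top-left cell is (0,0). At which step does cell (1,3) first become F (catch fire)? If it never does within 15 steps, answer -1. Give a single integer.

Step 1: cell (1,3)='T' (+3 fires, +1 burnt)
Step 2: cell (1,3)='F' (+6 fires, +3 burnt)
  -> target ignites at step 2
Step 3: cell (1,3)='.' (+6 fires, +6 burnt)
Step 4: cell (1,3)='.' (+4 fires, +6 burnt)
Step 5: cell (1,3)='.' (+3 fires, +4 burnt)
Step 6: cell (1,3)='.' (+2 fires, +3 burnt)
Step 7: cell (1,3)='.' (+0 fires, +2 burnt)
  fire out at step 7

2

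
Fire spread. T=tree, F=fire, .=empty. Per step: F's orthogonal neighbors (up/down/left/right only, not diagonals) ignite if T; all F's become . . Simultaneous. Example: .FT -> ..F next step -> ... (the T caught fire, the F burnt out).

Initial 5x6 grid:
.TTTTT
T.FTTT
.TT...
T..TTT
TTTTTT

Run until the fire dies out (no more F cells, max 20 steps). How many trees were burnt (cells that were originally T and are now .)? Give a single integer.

Step 1: +3 fires, +1 burnt (F count now 3)
Step 2: +4 fires, +3 burnt (F count now 4)
Step 3: +2 fires, +4 burnt (F count now 2)
Step 4: +1 fires, +2 burnt (F count now 1)
Step 5: +0 fires, +1 burnt (F count now 0)
Fire out after step 5
Initially T: 21, now '.': 19
Total burnt (originally-T cells now '.'): 10

Answer: 10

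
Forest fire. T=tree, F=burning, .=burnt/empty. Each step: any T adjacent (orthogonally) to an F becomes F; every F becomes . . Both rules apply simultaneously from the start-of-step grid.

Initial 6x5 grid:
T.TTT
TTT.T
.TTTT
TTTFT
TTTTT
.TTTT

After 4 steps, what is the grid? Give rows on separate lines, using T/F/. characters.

Step 1: 4 trees catch fire, 1 burn out
  T.TTT
  TTT.T
  .TTFT
  TTF.F
  TTTFT
  .TTTT
Step 2: 6 trees catch fire, 4 burn out
  T.TTT
  TTT.T
  .TF.F
  TF...
  TTF.F
  .TTFT
Step 3: 7 trees catch fire, 6 burn out
  T.TTT
  TTF.F
  .F...
  F....
  TF...
  .TF.F
Step 4: 5 trees catch fire, 7 burn out
  T.FTF
  TF...
  .....
  .....
  F....
  .F...

T.FTF
TF...
.....
.....
F....
.F...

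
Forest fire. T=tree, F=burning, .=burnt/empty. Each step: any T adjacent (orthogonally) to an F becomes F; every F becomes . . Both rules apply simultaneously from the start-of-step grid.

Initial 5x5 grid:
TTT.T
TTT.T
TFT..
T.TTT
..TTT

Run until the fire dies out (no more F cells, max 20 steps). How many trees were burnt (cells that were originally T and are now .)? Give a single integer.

Answer: 15

Derivation:
Step 1: +3 fires, +1 burnt (F count now 3)
Step 2: +5 fires, +3 burnt (F count now 5)
Step 3: +4 fires, +5 burnt (F count now 4)
Step 4: +2 fires, +4 burnt (F count now 2)
Step 5: +1 fires, +2 burnt (F count now 1)
Step 6: +0 fires, +1 burnt (F count now 0)
Fire out after step 6
Initially T: 17, now '.': 23
Total burnt (originally-T cells now '.'): 15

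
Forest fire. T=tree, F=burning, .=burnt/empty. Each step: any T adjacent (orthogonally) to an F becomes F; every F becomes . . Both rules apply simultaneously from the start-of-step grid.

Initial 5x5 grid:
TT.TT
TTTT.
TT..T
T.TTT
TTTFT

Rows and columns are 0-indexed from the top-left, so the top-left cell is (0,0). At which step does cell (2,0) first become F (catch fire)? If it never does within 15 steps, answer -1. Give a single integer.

Step 1: cell (2,0)='T' (+3 fires, +1 burnt)
Step 2: cell (2,0)='T' (+3 fires, +3 burnt)
Step 3: cell (2,0)='T' (+2 fires, +3 burnt)
Step 4: cell (2,0)='T' (+1 fires, +2 burnt)
Step 5: cell (2,0)='F' (+1 fires, +1 burnt)
  -> target ignites at step 5
Step 6: cell (2,0)='.' (+2 fires, +1 burnt)
Step 7: cell (2,0)='.' (+2 fires, +2 burnt)
Step 8: cell (2,0)='.' (+2 fires, +2 burnt)
Step 9: cell (2,0)='.' (+1 fires, +2 burnt)
Step 10: cell (2,0)='.' (+1 fires, +1 burnt)
Step 11: cell (2,0)='.' (+1 fires, +1 burnt)
Step 12: cell (2,0)='.' (+0 fires, +1 burnt)
  fire out at step 12

5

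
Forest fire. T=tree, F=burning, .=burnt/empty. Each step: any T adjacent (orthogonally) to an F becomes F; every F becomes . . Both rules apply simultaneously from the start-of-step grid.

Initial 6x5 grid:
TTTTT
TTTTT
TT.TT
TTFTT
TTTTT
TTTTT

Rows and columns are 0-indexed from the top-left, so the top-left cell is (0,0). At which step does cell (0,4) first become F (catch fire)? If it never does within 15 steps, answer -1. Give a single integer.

Step 1: cell (0,4)='T' (+3 fires, +1 burnt)
Step 2: cell (0,4)='T' (+7 fires, +3 burnt)
Step 3: cell (0,4)='T' (+8 fires, +7 burnt)
Step 4: cell (0,4)='T' (+7 fires, +8 burnt)
Step 5: cell (0,4)='F' (+3 fires, +7 burnt)
  -> target ignites at step 5
Step 6: cell (0,4)='.' (+0 fires, +3 burnt)
  fire out at step 6

5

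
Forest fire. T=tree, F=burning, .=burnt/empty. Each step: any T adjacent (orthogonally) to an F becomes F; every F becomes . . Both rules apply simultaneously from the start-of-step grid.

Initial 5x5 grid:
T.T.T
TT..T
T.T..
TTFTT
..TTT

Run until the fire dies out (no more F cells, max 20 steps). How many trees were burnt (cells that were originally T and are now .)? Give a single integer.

Answer: 12

Derivation:
Step 1: +4 fires, +1 burnt (F count now 4)
Step 2: +3 fires, +4 burnt (F count now 3)
Step 3: +2 fires, +3 burnt (F count now 2)
Step 4: +1 fires, +2 burnt (F count now 1)
Step 5: +2 fires, +1 burnt (F count now 2)
Step 6: +0 fires, +2 burnt (F count now 0)
Fire out after step 6
Initially T: 15, now '.': 22
Total burnt (originally-T cells now '.'): 12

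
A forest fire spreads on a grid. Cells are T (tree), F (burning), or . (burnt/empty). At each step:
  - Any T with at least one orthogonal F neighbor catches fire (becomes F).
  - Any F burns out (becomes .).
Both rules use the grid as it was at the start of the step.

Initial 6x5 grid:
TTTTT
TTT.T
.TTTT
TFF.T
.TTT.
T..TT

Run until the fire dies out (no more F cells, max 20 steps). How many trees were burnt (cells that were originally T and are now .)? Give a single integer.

Answer: 20

Derivation:
Step 1: +5 fires, +2 burnt (F count now 5)
Step 2: +4 fires, +5 burnt (F count now 4)
Step 3: +5 fires, +4 burnt (F count now 5)
Step 4: +5 fires, +5 burnt (F count now 5)
Step 5: +1 fires, +5 burnt (F count now 1)
Step 6: +0 fires, +1 burnt (F count now 0)
Fire out after step 6
Initially T: 21, now '.': 29
Total burnt (originally-T cells now '.'): 20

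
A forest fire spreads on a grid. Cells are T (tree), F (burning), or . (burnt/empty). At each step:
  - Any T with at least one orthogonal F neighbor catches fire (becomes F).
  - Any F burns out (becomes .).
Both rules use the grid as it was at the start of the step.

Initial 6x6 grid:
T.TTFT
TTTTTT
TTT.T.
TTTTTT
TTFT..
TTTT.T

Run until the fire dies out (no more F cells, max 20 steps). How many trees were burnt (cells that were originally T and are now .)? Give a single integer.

Step 1: +7 fires, +2 burnt (F count now 7)
Step 2: +10 fires, +7 burnt (F count now 10)
Step 3: +5 fires, +10 burnt (F count now 5)
Step 4: +3 fires, +5 burnt (F count now 3)
Step 5: +1 fires, +3 burnt (F count now 1)
Step 6: +1 fires, +1 burnt (F count now 1)
Step 7: +0 fires, +1 burnt (F count now 0)
Fire out after step 7
Initially T: 28, now '.': 35
Total burnt (originally-T cells now '.'): 27

Answer: 27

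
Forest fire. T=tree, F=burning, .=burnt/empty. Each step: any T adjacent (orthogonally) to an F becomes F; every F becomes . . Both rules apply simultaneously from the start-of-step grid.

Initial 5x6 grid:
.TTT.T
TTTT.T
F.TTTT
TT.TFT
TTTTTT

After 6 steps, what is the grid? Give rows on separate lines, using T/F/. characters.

Step 1: 6 trees catch fire, 2 burn out
  .TTT.T
  FTTT.T
  ..TTFT
  FT.F.F
  TTTTFT
Step 2: 7 trees catch fire, 6 burn out
  .TTT.T
  .FTT.T
  ..TF.F
  .F....
  FTTF.F
Step 3: 7 trees catch fire, 7 burn out
  .FTT.T
  ..FF.F
  ..F...
  ......
  .FF...
Step 4: 3 trees catch fire, 7 burn out
  ..FF.F
  ......
  ......
  ......
  ......
Step 5: 0 trees catch fire, 3 burn out
  ......
  ......
  ......
  ......
  ......
Step 6: 0 trees catch fire, 0 burn out
  ......
  ......
  ......
  ......
  ......

......
......
......
......
......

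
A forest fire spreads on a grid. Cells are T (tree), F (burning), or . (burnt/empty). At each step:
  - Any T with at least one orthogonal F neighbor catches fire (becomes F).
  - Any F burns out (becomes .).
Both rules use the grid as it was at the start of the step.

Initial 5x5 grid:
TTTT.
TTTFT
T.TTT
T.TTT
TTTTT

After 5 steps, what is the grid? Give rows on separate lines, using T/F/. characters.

Step 1: 4 trees catch fire, 1 burn out
  TTTF.
  TTF.F
  T.TFT
  T.TTT
  TTTTT
Step 2: 5 trees catch fire, 4 burn out
  TTF..
  TF...
  T.F.F
  T.TFT
  TTTTT
Step 3: 5 trees catch fire, 5 burn out
  TF...
  F....
  T....
  T.F.F
  TTTFT
Step 4: 4 trees catch fire, 5 burn out
  F....
  .....
  F....
  T....
  TTF.F
Step 5: 2 trees catch fire, 4 burn out
  .....
  .....
  .....
  F....
  TF...

.....
.....
.....
F....
TF...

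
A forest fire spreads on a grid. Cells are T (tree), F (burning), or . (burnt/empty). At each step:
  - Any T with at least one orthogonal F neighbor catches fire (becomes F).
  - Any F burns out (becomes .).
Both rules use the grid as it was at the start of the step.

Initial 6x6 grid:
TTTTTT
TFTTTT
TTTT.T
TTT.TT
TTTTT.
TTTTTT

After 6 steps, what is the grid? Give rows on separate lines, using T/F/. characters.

Step 1: 4 trees catch fire, 1 burn out
  TFTTTT
  F.FTTT
  TFTT.T
  TTT.TT
  TTTTT.
  TTTTTT
Step 2: 6 trees catch fire, 4 burn out
  F.FTTT
  ...FTT
  F.FT.T
  TFT.TT
  TTTTT.
  TTTTTT
Step 3: 6 trees catch fire, 6 burn out
  ...FTT
  ....FT
  ...F.T
  F.F.TT
  TFTTT.
  TTTTTT
Step 4: 5 trees catch fire, 6 burn out
  ....FT
  .....F
  .....T
  ....TT
  F.FTT.
  TFTTTT
Step 5: 5 trees catch fire, 5 burn out
  .....F
  ......
  .....F
  ....TT
  ...FT.
  F.FTTT
Step 6: 3 trees catch fire, 5 burn out
  ......
  ......
  ......
  ....TF
  ....F.
  ...FTT

......
......
......
....TF
....F.
...FTT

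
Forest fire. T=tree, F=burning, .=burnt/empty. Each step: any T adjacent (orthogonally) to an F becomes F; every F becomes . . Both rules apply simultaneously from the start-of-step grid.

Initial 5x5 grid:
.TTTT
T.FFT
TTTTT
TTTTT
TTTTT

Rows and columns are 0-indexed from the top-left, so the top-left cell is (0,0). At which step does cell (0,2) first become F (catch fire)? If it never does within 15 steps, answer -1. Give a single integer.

Step 1: cell (0,2)='F' (+5 fires, +2 burnt)
  -> target ignites at step 1
Step 2: cell (0,2)='.' (+6 fires, +5 burnt)
Step 3: cell (0,2)='.' (+5 fires, +6 burnt)
Step 4: cell (0,2)='.' (+4 fires, +5 burnt)
Step 5: cell (0,2)='.' (+1 fires, +4 burnt)
Step 6: cell (0,2)='.' (+0 fires, +1 burnt)
  fire out at step 6

1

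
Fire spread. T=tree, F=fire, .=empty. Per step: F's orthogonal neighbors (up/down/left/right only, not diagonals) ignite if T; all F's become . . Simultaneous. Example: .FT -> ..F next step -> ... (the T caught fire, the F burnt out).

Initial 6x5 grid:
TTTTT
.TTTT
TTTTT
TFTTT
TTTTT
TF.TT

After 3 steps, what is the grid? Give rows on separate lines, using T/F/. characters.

Step 1: 5 trees catch fire, 2 burn out
  TTTTT
  .TTTT
  TFTTT
  F.FTT
  TFTTT
  F..TT
Step 2: 6 trees catch fire, 5 burn out
  TTTTT
  .FTTT
  F.FTT
  ...FT
  F.FTT
  ...TT
Step 3: 5 trees catch fire, 6 burn out
  TFTTT
  ..FTT
  ...FT
  ....F
  ...FT
  ...TT

TFTTT
..FTT
...FT
....F
...FT
...TT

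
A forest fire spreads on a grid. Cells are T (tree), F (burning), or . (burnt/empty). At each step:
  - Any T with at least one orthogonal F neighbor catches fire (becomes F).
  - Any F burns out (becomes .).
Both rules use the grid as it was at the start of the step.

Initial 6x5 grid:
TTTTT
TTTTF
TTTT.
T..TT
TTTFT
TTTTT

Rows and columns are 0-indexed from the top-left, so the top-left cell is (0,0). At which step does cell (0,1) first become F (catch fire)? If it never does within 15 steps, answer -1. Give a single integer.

Step 1: cell (0,1)='T' (+6 fires, +2 burnt)
Step 2: cell (0,1)='T' (+7 fires, +6 burnt)
Step 3: cell (0,1)='T' (+5 fires, +7 burnt)
Step 4: cell (0,1)='F' (+5 fires, +5 burnt)
  -> target ignites at step 4
Step 5: cell (0,1)='.' (+2 fires, +5 burnt)
Step 6: cell (0,1)='.' (+0 fires, +2 burnt)
  fire out at step 6

4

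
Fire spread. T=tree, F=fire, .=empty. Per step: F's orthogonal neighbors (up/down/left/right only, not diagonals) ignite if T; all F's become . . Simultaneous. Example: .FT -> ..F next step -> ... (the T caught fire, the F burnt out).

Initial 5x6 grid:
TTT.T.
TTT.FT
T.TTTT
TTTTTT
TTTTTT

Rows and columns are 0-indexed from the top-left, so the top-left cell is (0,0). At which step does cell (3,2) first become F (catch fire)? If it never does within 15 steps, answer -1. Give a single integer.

Step 1: cell (3,2)='T' (+3 fires, +1 burnt)
Step 2: cell (3,2)='T' (+3 fires, +3 burnt)
Step 3: cell (3,2)='T' (+4 fires, +3 burnt)
Step 4: cell (3,2)='F' (+4 fires, +4 burnt)
  -> target ignites at step 4
Step 5: cell (3,2)='.' (+4 fires, +4 burnt)
Step 6: cell (3,2)='.' (+4 fires, +4 burnt)
Step 7: cell (3,2)='.' (+3 fires, +4 burnt)
Step 8: cell (3,2)='.' (+0 fires, +3 burnt)
  fire out at step 8

4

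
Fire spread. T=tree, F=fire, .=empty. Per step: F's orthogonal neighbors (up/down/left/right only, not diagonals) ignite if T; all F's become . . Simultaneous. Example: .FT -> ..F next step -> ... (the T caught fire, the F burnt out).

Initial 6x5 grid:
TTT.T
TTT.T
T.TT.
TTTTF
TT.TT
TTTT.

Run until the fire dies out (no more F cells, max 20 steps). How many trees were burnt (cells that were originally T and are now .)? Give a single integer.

Step 1: +2 fires, +1 burnt (F count now 2)
Step 2: +3 fires, +2 burnt (F count now 3)
Step 3: +3 fires, +3 burnt (F count now 3)
Step 4: +4 fires, +3 burnt (F count now 4)
Step 5: +5 fires, +4 burnt (F count now 5)
Step 6: +3 fires, +5 burnt (F count now 3)
Step 7: +1 fires, +3 burnt (F count now 1)
Step 8: +0 fires, +1 burnt (F count now 0)
Fire out after step 8
Initially T: 23, now '.': 28
Total burnt (originally-T cells now '.'): 21

Answer: 21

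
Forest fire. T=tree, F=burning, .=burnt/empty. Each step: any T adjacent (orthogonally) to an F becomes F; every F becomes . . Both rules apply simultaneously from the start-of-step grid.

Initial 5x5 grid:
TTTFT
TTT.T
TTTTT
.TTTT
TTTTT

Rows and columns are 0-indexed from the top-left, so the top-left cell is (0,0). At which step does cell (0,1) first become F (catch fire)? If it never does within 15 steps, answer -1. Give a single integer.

Step 1: cell (0,1)='T' (+2 fires, +1 burnt)
Step 2: cell (0,1)='F' (+3 fires, +2 burnt)
  -> target ignites at step 2
Step 3: cell (0,1)='.' (+4 fires, +3 burnt)
Step 4: cell (0,1)='.' (+5 fires, +4 burnt)
Step 5: cell (0,1)='.' (+5 fires, +5 burnt)
Step 6: cell (0,1)='.' (+2 fires, +5 burnt)
Step 7: cell (0,1)='.' (+1 fires, +2 burnt)
Step 8: cell (0,1)='.' (+0 fires, +1 burnt)
  fire out at step 8

2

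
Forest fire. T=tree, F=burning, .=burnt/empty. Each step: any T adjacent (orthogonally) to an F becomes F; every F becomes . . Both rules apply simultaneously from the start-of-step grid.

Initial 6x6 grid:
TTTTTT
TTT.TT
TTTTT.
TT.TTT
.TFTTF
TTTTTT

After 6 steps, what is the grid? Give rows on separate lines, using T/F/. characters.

Step 1: 6 trees catch fire, 2 burn out
  TTTTTT
  TTT.TT
  TTTTT.
  TT.TTF
  .F.FF.
  TTFTTF
Step 2: 6 trees catch fire, 6 burn out
  TTTTTT
  TTT.TT
  TTTTT.
  TF.FF.
  ......
  TF.FF.
Step 3: 5 trees catch fire, 6 burn out
  TTTTTT
  TTT.TT
  TFTFF.
  F.....
  ......
  F.....
Step 4: 4 trees catch fire, 5 burn out
  TTTTTT
  TFT.FT
  F.F...
  ......
  ......
  ......
Step 5: 5 trees catch fire, 4 burn out
  TFTTFT
  F.F..F
  ......
  ......
  ......
  ......
Step 6: 4 trees catch fire, 5 burn out
  F.FF.F
  ......
  ......
  ......
  ......
  ......

F.FF.F
......
......
......
......
......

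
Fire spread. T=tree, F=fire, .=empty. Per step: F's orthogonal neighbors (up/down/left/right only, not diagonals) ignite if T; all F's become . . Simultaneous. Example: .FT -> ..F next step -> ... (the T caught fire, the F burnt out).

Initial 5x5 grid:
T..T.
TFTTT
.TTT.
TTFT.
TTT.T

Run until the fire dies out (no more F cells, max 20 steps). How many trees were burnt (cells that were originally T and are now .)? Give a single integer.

Answer: 15

Derivation:
Step 1: +7 fires, +2 burnt (F count now 7)
Step 2: +5 fires, +7 burnt (F count now 5)
Step 3: +3 fires, +5 burnt (F count now 3)
Step 4: +0 fires, +3 burnt (F count now 0)
Fire out after step 4
Initially T: 16, now '.': 24
Total burnt (originally-T cells now '.'): 15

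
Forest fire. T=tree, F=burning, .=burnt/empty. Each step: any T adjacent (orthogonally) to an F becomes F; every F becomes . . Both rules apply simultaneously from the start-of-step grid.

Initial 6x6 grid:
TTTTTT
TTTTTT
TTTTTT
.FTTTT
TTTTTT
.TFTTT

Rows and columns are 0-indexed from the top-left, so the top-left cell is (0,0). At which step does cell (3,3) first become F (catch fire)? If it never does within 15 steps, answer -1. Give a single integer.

Step 1: cell (3,3)='T' (+6 fires, +2 burnt)
Step 2: cell (3,3)='F' (+7 fires, +6 burnt)
  -> target ignites at step 2
Step 3: cell (3,3)='.' (+7 fires, +7 burnt)
Step 4: cell (3,3)='.' (+6 fires, +7 burnt)
Step 5: cell (3,3)='.' (+3 fires, +6 burnt)
Step 6: cell (3,3)='.' (+2 fires, +3 burnt)
Step 7: cell (3,3)='.' (+1 fires, +2 burnt)
Step 8: cell (3,3)='.' (+0 fires, +1 burnt)
  fire out at step 8

2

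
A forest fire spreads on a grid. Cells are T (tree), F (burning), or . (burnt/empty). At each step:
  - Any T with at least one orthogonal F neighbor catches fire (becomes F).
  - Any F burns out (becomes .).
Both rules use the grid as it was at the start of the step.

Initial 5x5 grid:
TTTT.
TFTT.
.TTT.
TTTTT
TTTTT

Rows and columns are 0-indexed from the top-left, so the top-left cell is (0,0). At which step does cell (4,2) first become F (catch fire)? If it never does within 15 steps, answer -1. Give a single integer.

Step 1: cell (4,2)='T' (+4 fires, +1 burnt)
Step 2: cell (4,2)='T' (+5 fires, +4 burnt)
Step 3: cell (4,2)='T' (+5 fires, +5 burnt)
Step 4: cell (4,2)='F' (+3 fires, +5 burnt)
  -> target ignites at step 4
Step 5: cell (4,2)='.' (+2 fires, +3 burnt)
Step 6: cell (4,2)='.' (+1 fires, +2 burnt)
Step 7: cell (4,2)='.' (+0 fires, +1 burnt)
  fire out at step 7

4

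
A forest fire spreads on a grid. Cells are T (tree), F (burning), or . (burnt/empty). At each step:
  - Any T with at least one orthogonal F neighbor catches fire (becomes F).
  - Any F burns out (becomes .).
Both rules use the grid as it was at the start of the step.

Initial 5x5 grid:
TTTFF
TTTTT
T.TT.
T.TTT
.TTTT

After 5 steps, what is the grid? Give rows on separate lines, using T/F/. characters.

Step 1: 3 trees catch fire, 2 burn out
  TTF..
  TTTFF
  T.TT.
  T.TTT
  .TTTT
Step 2: 3 trees catch fire, 3 burn out
  TF...
  TTF..
  T.TF.
  T.TTT
  .TTTT
Step 3: 4 trees catch fire, 3 burn out
  F....
  TF...
  T.F..
  T.TFT
  .TTTT
Step 4: 4 trees catch fire, 4 burn out
  .....
  F....
  T....
  T.F.F
  .TTFT
Step 5: 3 trees catch fire, 4 burn out
  .....
  .....
  F....
  T....
  .TF.F

.....
.....
F....
T....
.TF.F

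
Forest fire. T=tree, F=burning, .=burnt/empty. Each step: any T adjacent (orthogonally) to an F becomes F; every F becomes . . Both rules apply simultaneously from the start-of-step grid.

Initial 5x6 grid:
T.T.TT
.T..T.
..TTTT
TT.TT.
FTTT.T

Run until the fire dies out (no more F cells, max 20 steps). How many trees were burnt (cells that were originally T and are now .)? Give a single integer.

Answer: 14

Derivation:
Step 1: +2 fires, +1 burnt (F count now 2)
Step 2: +2 fires, +2 burnt (F count now 2)
Step 3: +1 fires, +2 burnt (F count now 1)
Step 4: +1 fires, +1 burnt (F count now 1)
Step 5: +2 fires, +1 burnt (F count now 2)
Step 6: +2 fires, +2 burnt (F count now 2)
Step 7: +2 fires, +2 burnt (F count now 2)
Step 8: +1 fires, +2 burnt (F count now 1)
Step 9: +1 fires, +1 burnt (F count now 1)
Step 10: +0 fires, +1 burnt (F count now 0)
Fire out after step 10
Initially T: 18, now '.': 26
Total burnt (originally-T cells now '.'): 14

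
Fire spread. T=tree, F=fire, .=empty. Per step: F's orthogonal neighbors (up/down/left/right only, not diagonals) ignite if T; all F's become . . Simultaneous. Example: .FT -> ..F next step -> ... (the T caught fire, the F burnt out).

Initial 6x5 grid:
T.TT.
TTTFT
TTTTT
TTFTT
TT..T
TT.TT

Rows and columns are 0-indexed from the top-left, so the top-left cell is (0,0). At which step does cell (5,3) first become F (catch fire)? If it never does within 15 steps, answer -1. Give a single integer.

Step 1: cell (5,3)='T' (+7 fires, +2 burnt)
Step 2: cell (5,3)='T' (+7 fires, +7 burnt)
Step 3: cell (5,3)='T' (+5 fires, +7 burnt)
Step 4: cell (5,3)='T' (+3 fires, +5 burnt)
Step 5: cell (5,3)='F' (+1 fires, +3 burnt)
  -> target ignites at step 5
Step 6: cell (5,3)='.' (+0 fires, +1 burnt)
  fire out at step 6

5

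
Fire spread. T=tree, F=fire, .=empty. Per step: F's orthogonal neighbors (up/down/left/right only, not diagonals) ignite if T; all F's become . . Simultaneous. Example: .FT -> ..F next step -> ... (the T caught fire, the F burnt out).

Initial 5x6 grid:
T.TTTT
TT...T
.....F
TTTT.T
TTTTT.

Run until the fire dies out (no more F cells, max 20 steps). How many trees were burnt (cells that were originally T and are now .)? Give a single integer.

Step 1: +2 fires, +1 burnt (F count now 2)
Step 2: +1 fires, +2 burnt (F count now 1)
Step 3: +1 fires, +1 burnt (F count now 1)
Step 4: +1 fires, +1 burnt (F count now 1)
Step 5: +1 fires, +1 burnt (F count now 1)
Step 6: +0 fires, +1 burnt (F count now 0)
Fire out after step 6
Initially T: 18, now '.': 18
Total burnt (originally-T cells now '.'): 6

Answer: 6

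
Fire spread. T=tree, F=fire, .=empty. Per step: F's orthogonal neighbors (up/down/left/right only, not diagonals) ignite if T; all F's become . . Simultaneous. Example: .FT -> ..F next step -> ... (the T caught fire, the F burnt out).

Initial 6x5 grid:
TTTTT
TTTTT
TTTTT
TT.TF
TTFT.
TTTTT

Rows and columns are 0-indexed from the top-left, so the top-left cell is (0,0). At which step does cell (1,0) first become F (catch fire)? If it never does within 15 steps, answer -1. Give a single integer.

Step 1: cell (1,0)='T' (+5 fires, +2 burnt)
Step 2: cell (1,0)='T' (+6 fires, +5 burnt)
Step 3: cell (1,0)='T' (+7 fires, +6 burnt)
Step 4: cell (1,0)='T' (+4 fires, +7 burnt)
Step 5: cell (1,0)='F' (+3 fires, +4 burnt)
  -> target ignites at step 5
Step 6: cell (1,0)='.' (+1 fires, +3 burnt)
Step 7: cell (1,0)='.' (+0 fires, +1 burnt)
  fire out at step 7

5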